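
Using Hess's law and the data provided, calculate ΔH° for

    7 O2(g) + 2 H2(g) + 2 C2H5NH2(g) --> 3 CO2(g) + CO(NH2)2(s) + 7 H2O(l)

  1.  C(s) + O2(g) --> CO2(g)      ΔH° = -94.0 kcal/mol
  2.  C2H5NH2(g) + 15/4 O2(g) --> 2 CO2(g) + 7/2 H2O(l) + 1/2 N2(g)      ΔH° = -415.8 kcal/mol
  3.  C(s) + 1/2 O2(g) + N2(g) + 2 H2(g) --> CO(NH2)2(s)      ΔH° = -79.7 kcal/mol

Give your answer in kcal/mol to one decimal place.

eq. 1 reversed: +94.0 kcal/mol
eq. 2 × 2: (2)·(-415.8) = -831.6 kcal/mol
eq. 3 as written: -79.7 kcal/mol
By Hess's law, ΔH° = (-1)·(-94.0) + (2)·(-415.8) + (1)·(-79.7) = -817.3 kcal/mol

ΔH° = -817.3 kcal/mol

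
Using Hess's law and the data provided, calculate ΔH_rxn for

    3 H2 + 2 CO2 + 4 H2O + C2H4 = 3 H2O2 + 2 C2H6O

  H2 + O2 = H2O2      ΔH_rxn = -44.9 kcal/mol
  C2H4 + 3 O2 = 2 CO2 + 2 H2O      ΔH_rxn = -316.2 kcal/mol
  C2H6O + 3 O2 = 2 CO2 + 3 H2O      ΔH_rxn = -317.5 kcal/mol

equation 1 × 3 (scale by 3 for the 3 H2O2): (3)·(-44.9) = -134.7 kcal/mol
equation 2 as written (C2H4 already on the reactant side): -316.2 kcal/mol
equation 3 reversed and × 2 (reverse to put C2H6O on the product side; ×2 to match 2 C2H6O in the target): (-2)·(-317.5) = +635.0 kcal/mol
By Hess's law, ΔH_rxn = (3)·(-44.9) + (1)·(-316.2) + (-2)·(-317.5) = 184.1 kcal/mol

ΔH_rxn = 184.1 kcal/mol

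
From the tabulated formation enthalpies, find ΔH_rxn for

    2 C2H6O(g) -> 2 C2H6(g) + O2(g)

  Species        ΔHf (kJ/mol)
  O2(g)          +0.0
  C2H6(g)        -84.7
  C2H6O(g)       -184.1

ΔH°rxn = Σ nΔHf°(products) − Σ nΔHf°(reactants).
Products: 2·(-84.7) + 1·(+0.0) = -169.4
Reactants: 2·(-184.1) = -368.2
ΔH_rxn = (-169.4) − (-368.2) = 198.8 kJ/mol

ΔH_rxn = 198.8 kJ/mol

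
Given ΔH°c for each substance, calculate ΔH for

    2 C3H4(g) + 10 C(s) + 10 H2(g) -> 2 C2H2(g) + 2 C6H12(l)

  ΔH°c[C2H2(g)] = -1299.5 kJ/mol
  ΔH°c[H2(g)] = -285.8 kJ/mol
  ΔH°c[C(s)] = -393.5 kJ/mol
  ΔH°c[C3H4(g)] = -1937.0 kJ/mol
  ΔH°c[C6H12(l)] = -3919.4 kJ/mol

ΔH = -229.2 kJ/mol

Using ΔH = Σ nΔHc°(reactants) − Σ nΔHc°(products):
= [2·(-1937.0) + 10·(-393.5) + 10·(-285.8)] − [2·(-1299.5) + 2·(-3919.4)]
= -229.2 kJ/mol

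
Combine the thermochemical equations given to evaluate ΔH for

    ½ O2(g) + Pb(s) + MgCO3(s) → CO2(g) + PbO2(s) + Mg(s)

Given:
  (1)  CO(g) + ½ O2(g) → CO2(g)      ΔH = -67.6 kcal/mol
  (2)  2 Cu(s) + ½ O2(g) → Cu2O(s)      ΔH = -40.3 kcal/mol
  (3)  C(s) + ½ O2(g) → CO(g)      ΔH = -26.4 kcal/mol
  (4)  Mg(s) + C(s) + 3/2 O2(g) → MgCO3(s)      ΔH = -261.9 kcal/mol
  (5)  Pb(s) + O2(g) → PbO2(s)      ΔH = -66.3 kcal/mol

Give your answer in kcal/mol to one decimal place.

(1) as written (CO2(g) already on the product side): -67.6 kcal/mol
(2): not needed (Cu(s) appears nowhere else).
(3) as written: -26.4 kcal/mol
(4) reversed (MgCO3(s) must end up as a reactant): +261.9 kcal/mol
(5) as written (PbO2(s) already on the product side): -66.3 kcal/mol
By Hess's law, ΔH = (-67.6) + (-26.4) + (+261.9) + (-66.3) = 101.6 kcal/mol

ΔH = 101.6 kcal/mol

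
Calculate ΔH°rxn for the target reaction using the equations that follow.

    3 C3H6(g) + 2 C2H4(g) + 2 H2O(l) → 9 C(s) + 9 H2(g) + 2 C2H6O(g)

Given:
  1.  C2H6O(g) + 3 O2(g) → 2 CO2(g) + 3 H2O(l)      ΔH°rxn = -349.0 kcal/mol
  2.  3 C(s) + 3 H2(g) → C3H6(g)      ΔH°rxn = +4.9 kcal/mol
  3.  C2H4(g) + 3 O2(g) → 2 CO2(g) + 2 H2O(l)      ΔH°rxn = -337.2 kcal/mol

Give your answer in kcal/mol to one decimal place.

ΔH°rxn = 8.9 kcal/mol

eq. 1 reversed and × 2 (C2H6O(g) must end up as a product; scale by 2 for the 2 C2H6O(g)): (-2)·(-349.0) = +698.0 kcal/mol
eq. 2 reversed and × 3 (reverse to put C3H6(g) on the reactant side; scale by 3 for the 3 C3H6(g)): (-3)·(+4.9) = -14.7 kcal/mol
eq. 3 × 2 (scale by 2 for the 2 C2H4(g)): (2)·(-337.2) = -674.4 kcal/mol
ΔH°rxn = (+698.0) + (-14.7) + (-674.4) = 8.9 kcal/mol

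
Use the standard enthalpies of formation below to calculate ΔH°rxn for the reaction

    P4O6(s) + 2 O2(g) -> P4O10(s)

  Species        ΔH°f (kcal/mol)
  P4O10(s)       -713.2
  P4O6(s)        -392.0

ΔH°rxn = -321.2 kcal/mol

Products: 1·(-713.2) = -713.2
Reactants: 1·(-392.0) + 2·(+0.0) = -392.0
ΔH°rxn = (-713.2) − (-392.0) = -321.2 kcal/mol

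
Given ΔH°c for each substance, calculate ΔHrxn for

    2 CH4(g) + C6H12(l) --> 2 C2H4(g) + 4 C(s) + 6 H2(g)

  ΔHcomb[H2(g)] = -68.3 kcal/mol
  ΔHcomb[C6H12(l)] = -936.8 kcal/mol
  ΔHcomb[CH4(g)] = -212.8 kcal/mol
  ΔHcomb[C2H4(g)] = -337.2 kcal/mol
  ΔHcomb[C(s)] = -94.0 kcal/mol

Using ΔH = Σ nΔHc°(reactants) − Σ nΔHc°(products):
= [2·(-212.8) + 1·(-936.8)] − [2·(-337.2) + 4·(-94.0) + 6·(-68.3)]
= 97.8 kcal/mol

ΔHrxn = 97.8 kcal/mol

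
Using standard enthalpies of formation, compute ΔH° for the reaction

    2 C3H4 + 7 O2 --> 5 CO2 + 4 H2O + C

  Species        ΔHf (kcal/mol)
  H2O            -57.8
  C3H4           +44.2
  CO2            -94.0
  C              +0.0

Products: 5·(-94.0) + 4·(-57.8) + 1·(+0.0) = -701.2
Reactants: 2·(+44.2) + 7·(+0.0) = +88.4
ΔH° = (-701.2) − (+88.4) = -789.6 kcal/mol

ΔH° = -789.6 kcal/mol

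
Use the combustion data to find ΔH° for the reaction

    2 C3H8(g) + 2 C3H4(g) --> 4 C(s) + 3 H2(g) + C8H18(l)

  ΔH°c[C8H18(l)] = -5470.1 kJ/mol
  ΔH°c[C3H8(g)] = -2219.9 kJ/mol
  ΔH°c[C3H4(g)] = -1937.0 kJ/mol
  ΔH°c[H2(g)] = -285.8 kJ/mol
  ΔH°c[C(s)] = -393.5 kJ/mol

Using ΔH = Σ nΔHc°(reactants) − Σ nΔHc°(products):
= [2·(-2219.9) + 2·(-1937.0)] − [4·(-393.5) + 3·(-285.8) + 1·(-5470.1)]
= -412.3 kJ/mol

ΔH° = -412.3 kJ/mol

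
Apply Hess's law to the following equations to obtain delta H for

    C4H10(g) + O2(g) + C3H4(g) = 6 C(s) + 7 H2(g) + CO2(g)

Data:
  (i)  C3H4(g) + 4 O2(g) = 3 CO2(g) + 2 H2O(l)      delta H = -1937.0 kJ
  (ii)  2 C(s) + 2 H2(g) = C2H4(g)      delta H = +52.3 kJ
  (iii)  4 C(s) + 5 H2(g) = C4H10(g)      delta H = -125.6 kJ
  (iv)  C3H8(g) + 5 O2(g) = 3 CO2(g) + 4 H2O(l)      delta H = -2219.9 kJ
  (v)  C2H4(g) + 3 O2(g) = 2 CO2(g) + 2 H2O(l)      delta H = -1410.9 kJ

delta H = -452.8 kJ

(i) as written: -1937.0 kJ
(ii) reversed: -52.3 kJ
(iii) reversed: +125.6 kJ
(iv): not needed.
(v) reversed: +1410.9 kJ
delta H = (-1937.0) + (-52.3) + (+125.6) + (+1410.9) = -452.8 kJ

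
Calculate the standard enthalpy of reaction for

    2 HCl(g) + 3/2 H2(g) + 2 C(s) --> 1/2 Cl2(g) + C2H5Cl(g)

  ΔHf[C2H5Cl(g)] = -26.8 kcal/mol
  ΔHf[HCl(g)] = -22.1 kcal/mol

Products: 1/2·(+0.0) + 1·(-26.8) = -26.8
Reactants: 2·(-22.1) + 3/2·(+0.0) + 2·(+0.0) = -44.2
ΔH_rxn = (-26.8) − (-44.2) = 17.4 kcal/mol

ΔH_rxn = 17.4 kcal/mol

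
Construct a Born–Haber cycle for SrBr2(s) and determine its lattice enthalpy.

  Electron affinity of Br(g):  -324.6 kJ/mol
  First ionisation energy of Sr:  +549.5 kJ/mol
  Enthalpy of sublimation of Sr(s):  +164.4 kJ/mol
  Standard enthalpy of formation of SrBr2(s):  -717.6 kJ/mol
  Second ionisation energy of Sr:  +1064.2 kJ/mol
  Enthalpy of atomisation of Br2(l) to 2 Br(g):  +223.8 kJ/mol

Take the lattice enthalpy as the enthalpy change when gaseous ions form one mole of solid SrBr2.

ΔHf° = 1·ΔHsub + 1·(ΣIE) + 1·D(Br2) + 2·EA + U
-717.6 = 1·(+164.4) + 1·(+1613.7) + 1·(+223.8) + 2·(-324.6) + U
U = -717.6 − (+1352.7) = -2070.3 kJ/mol

U = -2070.3 kJ/mol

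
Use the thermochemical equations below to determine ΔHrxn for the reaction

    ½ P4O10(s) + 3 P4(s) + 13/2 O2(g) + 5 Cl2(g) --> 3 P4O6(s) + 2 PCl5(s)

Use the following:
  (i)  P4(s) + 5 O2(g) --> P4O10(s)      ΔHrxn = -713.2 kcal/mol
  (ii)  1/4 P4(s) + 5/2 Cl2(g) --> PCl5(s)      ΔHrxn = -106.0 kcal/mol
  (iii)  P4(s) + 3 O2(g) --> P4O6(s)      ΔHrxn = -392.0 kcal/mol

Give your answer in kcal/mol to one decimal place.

(i) reversed and × 1/2: (-1/2)·(-713.2) = +356.6 kcal/mol
(ii) × 2: (2)·(-106.0) = -212.0 kcal/mol
(iii) × 3: (3)·(-392.0) = -1176.0 kcal/mol
ΔHrxn = (+356.6) + (-212.0) + (-1176.0) = -1031.4 kcal/mol

ΔHrxn = -1031.4 kcal/mol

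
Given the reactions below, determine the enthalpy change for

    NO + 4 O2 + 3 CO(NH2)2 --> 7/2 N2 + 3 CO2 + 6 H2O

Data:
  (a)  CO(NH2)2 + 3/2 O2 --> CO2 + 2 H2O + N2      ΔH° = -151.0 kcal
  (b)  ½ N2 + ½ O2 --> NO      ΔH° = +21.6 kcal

ΔH° = -474.6 kcal

(a) × 3 (scale by 3 for the 3 CO(NH2)2): (3)·(-151.0) = -453.0 kcal
(b) reversed (NO must end up as a reactant): -21.6 kcal
By Hess's law, ΔH° = (-453.0) + (-21.6) = -474.6 kcal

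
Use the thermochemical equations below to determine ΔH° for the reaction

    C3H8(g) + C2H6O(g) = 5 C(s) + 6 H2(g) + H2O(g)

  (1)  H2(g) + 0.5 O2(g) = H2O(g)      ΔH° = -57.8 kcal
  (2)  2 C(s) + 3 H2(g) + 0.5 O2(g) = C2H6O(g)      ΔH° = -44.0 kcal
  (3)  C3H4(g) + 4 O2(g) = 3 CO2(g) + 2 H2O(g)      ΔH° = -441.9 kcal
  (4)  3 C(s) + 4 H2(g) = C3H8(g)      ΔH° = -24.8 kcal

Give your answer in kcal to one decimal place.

ΔH° = 11.0 kcal

(1) as written: -57.8 kcal
(2) reversed: +44.0 kcal
(3): not needed.
(4) reversed: +24.8 kcal
ΔH° = (-57.8) + (+44.0) + (+24.8) = 11.0 kcal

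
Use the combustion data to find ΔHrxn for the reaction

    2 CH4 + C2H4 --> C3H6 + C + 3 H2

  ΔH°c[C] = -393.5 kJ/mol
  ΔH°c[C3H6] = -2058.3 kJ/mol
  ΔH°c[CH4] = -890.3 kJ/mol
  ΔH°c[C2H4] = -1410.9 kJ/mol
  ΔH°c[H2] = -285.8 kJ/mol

Using ΔH = Σ nΔHc°(reactants) − Σ nΔHc°(products):
= [2·(-890.3) + 1·(-1410.9)] − [1·(-2058.3) + 1·(-393.5) + 3·(-285.8)]
= 117.7 kJ/mol

ΔHrxn = 117.7 kJ/mol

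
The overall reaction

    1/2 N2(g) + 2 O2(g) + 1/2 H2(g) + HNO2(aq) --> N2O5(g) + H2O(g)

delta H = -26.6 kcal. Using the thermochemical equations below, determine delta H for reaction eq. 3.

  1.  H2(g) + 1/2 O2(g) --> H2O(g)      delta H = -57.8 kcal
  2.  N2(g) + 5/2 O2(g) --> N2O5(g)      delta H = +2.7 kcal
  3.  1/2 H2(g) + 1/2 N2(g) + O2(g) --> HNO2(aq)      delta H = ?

delta H = -28.5 kcal

eq. 1 as written: -57.8 kcal
eq. 2 as written: +2.7 kcal
eq. 3 reversed: contributes −x
-26.6 = (-57.8) + (+2.7) − x
x = (-26.6 − (-55.1)) / (-1) = -28.5 kcal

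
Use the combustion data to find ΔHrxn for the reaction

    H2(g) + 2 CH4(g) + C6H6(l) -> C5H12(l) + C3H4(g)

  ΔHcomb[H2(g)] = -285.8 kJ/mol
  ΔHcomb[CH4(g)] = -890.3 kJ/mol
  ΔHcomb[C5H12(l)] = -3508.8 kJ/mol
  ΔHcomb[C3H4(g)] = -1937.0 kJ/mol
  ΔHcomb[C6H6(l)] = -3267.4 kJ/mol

ΔHrxn = 112.0 kJ/mol

With combustion enthalpies, reactants minus products:
= [1·(-285.8) + 2·(-890.3) + 1·(-3267.4)] − [1·(-3508.8) + 1·(-1937.0)]
= 112.0 kJ/mol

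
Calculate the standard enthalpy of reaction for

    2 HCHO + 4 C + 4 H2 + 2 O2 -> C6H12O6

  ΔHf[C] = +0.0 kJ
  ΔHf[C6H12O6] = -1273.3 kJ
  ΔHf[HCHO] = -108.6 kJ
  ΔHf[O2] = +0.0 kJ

Products: 1·(-1273.3) = -1273.3
Reactants: 2·(-108.6) + 4·(+0.0) + 4·(+0.0) + 2·(+0.0) = -217.2
ΔHrxn = (-1273.3) − (-217.2) = -1056.1 kJ

ΔHrxn = -1056.1 kJ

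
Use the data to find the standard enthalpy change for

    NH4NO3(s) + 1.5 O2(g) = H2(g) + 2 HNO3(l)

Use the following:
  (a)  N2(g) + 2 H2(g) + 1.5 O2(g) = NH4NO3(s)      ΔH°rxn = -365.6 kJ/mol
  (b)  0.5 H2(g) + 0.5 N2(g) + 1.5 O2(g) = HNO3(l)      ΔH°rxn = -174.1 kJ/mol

(a) reversed (NH4NO3(s) must end up as a reactant): +365.6 kJ/mol
(b) × 2 (scale by 2 for the 2 HNO3(l)): (2)·(-174.1) = -348.2 kJ/mol
Summing the manipulated equations, ΔH°rxn = (-1)·(-365.6) + (2)·(-174.1) = 17.4 kJ/mol

ΔH°rxn = 17.4 kJ/mol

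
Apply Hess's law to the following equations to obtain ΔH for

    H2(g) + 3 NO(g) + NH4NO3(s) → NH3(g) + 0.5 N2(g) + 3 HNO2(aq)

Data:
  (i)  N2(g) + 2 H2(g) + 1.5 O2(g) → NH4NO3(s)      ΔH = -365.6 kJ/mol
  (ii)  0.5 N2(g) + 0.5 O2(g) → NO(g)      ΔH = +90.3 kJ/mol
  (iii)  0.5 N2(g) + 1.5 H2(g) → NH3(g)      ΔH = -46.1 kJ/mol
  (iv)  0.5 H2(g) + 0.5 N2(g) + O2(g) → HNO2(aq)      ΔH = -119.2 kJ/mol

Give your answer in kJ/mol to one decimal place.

(i) reversed (reverse to put NH4NO3(s) on the reactant side): +365.6 kJ/mol
(ii) reversed and × 3 (reverse to put NO(g) on the reactant side; scale by 3 for the 3 NO(g)): (-3)·(+90.3) = -270.9 kJ/mol
(iii) as written (NH3(g) already on the product side): -46.1 kJ/mol
(iv) × 3 (scale by 3 for the 3 HNO2(aq)): (3)·(-119.2) = -357.6 kJ/mol
ΔH = (+365.6) + (-270.9) + (-46.1) + (-357.6) = -309.0 kJ/mol

ΔH = -309.0 kJ/mol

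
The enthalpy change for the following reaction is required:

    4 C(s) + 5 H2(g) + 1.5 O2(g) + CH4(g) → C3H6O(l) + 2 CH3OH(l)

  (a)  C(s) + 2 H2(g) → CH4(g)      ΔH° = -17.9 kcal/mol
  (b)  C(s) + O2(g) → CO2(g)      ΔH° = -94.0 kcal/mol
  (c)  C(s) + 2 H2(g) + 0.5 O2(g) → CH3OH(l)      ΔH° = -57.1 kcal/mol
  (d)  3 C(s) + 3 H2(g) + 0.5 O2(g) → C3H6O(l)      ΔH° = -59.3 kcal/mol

(a) reversed: +17.9 kcal/mol
(b): not needed.
(c) × 2: (2)·(-57.1) = -114.2 kcal/mol
(d) as written: -59.3 kcal/mol
Since enthalpy is a state function, ΔH° = (+17.9) + (-114.2) + (-59.3) = -155.6 kcal/mol

ΔH° = -155.6 kcal/mol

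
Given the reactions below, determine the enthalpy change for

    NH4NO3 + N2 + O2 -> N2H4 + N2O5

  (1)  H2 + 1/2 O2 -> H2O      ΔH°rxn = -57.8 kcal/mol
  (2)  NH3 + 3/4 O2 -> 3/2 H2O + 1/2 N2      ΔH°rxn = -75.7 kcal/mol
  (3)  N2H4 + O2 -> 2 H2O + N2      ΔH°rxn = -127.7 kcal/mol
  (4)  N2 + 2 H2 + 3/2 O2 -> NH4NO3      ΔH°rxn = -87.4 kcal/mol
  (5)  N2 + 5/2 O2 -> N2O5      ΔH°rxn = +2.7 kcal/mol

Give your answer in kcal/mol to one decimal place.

(1) × 2: (2)·(-57.8) = -115.6 kcal/mol
(2): not needed.
(3) reversed: +127.7 kcal/mol
(4) reversed: +87.4 kcal/mol
(5) as written: +2.7 kcal/mol
ΔH°rxn = (2)·(-57.8) + (-1)·(-127.7) + (-1)·(-87.4) + (1)·(+2.7) = 102.2 kcal/mol

ΔH°rxn = 102.2 kcal/mol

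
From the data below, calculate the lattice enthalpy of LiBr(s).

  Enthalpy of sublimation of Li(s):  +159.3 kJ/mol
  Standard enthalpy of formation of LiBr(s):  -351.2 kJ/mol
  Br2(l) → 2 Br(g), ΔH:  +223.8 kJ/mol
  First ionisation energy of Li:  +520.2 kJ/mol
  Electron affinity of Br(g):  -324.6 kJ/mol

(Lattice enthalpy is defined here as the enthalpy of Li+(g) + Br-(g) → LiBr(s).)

ΔHf° = 1·ΔHsub + 1·(ΣIE) + 1/2·D(Br2) + 1·EA + U
-351.2 = 1·(+159.3) + 1·(+520.2) + 1/2·(+223.8) + 1·(-324.6) + U
U = -351.2 − (+466.8) = -818.0 kJ/mol

U = -818.0 kJ/mol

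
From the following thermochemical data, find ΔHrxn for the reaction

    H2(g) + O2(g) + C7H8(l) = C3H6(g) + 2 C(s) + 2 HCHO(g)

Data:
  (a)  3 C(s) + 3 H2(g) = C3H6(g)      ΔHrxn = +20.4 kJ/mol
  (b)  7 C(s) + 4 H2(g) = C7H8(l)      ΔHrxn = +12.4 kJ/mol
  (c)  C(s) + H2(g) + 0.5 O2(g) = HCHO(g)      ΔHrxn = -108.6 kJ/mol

ΔHrxn = -209.2 kJ/mol

(a) as written (C3H6(g) already on the product side): +20.4 kJ/mol
(b) reversed (reverse to put C7H8(l) on the reactant side): -12.4 kJ/mol
(c) × 2 (scale by 2 for the 2 HCHO(g)): (2)·(-108.6) = -217.2 kJ/mol
ΔHrxn = (+20.4) + (-12.4) + (-217.2) = -209.2 kJ/mol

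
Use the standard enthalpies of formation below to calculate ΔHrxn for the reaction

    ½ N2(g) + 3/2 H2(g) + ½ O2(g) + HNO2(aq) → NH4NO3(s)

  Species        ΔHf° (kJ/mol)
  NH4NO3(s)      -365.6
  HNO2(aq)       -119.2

ΔHrxn = -246.4 kJ/mol

Products: 1·(-365.6) = -365.6
Reactants: 1/2·(+0.0) + 3/2·(+0.0) + 1/2·(+0.0) + 1·(-119.2) = -119.2
ΔHrxn = (-365.6) − (-119.2) = -246.4 kJ/mol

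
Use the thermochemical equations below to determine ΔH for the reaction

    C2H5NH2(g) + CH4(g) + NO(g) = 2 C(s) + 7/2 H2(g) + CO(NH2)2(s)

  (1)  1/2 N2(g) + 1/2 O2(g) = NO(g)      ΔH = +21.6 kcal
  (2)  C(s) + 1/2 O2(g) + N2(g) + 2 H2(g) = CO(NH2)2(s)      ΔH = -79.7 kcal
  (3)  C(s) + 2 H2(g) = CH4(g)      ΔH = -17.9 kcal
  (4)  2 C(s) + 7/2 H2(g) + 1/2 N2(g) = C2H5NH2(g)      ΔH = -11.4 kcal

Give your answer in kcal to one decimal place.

(1) reversed (NO(g) must end up as a reactant): -21.6 kcal
(2) as written (CO(NH2)2(s) already on the product side): -79.7 kcal
(3) reversed (reverse to put CH4(g) on the reactant side): +17.9 kcal
(4) reversed (reverse to put C2H5NH2(g) on the reactant side): +11.4 kcal
ΔH = (-1)·(+21.6) + (1)·(-79.7) + (-1)·(-17.9) + (-1)·(-11.4) = -72.0 kcal

ΔH = -72.0 kcal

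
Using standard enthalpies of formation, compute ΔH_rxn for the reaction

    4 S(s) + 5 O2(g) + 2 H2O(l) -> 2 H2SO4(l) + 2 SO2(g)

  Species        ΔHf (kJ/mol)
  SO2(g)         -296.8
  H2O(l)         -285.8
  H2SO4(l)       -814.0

ΔH_rxn = -1650.0 kJ/mol

Products: 2·(-814.0) + 2·(-296.8) = -2221.6
Reactants: 4·(+0.0) + 5·(+0.0) + 2·(-285.8) = -571.6
ΔH_rxn = (-2221.6) − (-571.6) = -1650.0 kJ/mol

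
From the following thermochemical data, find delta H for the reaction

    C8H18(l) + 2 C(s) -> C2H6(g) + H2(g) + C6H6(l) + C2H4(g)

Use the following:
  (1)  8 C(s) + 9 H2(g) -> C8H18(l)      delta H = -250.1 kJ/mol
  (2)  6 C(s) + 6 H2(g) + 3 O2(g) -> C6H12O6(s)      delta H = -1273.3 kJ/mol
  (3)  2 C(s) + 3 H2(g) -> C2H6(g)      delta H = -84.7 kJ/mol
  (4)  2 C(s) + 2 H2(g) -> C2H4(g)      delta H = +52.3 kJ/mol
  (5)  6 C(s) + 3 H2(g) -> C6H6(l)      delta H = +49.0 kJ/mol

delta H = 266.7 kJ/mol

(1) reversed (reverse to put C8H18(l) on the reactant side): +250.1 kJ/mol
(2): not needed (C6H12O6(s) appears nowhere else).
(3) as written (C2H6(g) already on the product side): -84.7 kJ/mol
(4) as written (C2H4(g) already on the product side): +52.3 kJ/mol
(5) as written (C6H6(l) already on the product side): +49.0 kJ/mol
Summing the manipulated equations, delta H = (-1)·(-250.1) + (1)·(-84.7) + (1)·(+52.3) + (1)·(+49.0) = 266.7 kJ/mol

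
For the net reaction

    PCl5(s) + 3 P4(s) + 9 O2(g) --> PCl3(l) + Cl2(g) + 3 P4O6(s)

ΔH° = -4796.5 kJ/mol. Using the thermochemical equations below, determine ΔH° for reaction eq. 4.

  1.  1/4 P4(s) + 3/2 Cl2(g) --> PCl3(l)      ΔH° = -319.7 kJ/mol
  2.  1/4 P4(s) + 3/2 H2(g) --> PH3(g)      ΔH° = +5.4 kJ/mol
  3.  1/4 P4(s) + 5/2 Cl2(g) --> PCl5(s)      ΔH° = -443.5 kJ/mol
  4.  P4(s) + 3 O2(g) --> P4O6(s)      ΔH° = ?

ΔH° = -1640.1 kJ/mol

eq. 1 as written (PCl3(l) already on the product side): -319.7 kJ/mol
eq. 2: not needed (PH3(g) appears nowhere else).
eq. 3 reversed (reverse to put PCl5(s) on the reactant side): +443.5 kJ/mol
eq. 4 × 3 (×3 to match 3 P4O6(s) in the target): contributes 3·x
-4796.5 = (-319.7) + (+443.5) + 3·x
x = (-4796.5 − (+123.8)) / (3) = -1640.1 kJ/mol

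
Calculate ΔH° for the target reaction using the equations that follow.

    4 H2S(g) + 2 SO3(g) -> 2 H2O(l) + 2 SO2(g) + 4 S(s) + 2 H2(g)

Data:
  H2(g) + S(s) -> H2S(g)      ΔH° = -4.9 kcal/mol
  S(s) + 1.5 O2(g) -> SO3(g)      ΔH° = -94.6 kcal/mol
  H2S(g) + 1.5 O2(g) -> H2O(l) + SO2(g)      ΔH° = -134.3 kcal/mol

equation 1 reversed and × 2 (H2(g) must end up as a product; ×2 to match 2 H2(g) in the target): (-2)·(-4.9) = +9.8 kcal/mol
equation 2 reversed and × 2 (reverse to put SO3(g) on the reactant side; scale by 2 for the 2 SO3(g)): (-2)·(-94.6) = +189.2 kcal/mol
equation 3 × 2 (scale by 2 for the 2 H2O(l)): (2)·(-134.3) = -268.6 kcal/mol
ΔH° = (-2)·(-4.9) + (-2)·(-94.6) + (2)·(-134.3) = -69.6 kcal/mol

ΔH° = -69.6 kcal/mol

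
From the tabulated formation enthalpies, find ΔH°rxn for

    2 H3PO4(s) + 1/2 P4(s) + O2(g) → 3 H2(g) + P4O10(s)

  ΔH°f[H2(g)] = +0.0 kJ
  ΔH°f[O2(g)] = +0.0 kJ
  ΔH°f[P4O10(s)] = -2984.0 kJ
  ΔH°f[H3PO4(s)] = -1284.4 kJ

Products: 3·(+0.0) + 1·(-2984.0) = -2984.0
Reactants: 2·(-1284.4) + 1/2·(+0.0) + 1·(+0.0) = -2568.8
ΔH°rxn = (-2984.0) − (-2568.8) = -415.2 kJ

ΔH°rxn = -415.2 kJ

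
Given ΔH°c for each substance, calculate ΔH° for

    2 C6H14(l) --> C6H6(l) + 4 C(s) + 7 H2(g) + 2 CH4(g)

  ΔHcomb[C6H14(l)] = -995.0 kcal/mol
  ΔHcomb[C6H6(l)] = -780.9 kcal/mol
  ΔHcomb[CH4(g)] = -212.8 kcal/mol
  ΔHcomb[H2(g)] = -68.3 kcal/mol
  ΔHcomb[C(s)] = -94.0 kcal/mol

Using ΔH = Σ nΔHc°(reactants) − Σ nΔHc°(products):
= [2·(-995.0)] − [1·(-780.9) + 4·(-94.0) + 7·(-68.3) + 2·(-212.8)]
= 70.6 kcal/mol

ΔH° = 70.6 kcal/mol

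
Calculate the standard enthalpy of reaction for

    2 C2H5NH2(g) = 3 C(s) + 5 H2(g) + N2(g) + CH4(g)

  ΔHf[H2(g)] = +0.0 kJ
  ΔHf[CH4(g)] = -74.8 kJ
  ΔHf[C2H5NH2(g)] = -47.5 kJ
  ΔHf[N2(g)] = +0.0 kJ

Products: 3·(+0.0) + 5·(+0.0) + 1·(+0.0) + 1·(-74.8) = -74.8
Reactants: 2·(-47.5) = -95.0
ΔHrxn = (-74.8) − (-95.0) = 20.2 kJ

ΔHrxn = 20.2 kJ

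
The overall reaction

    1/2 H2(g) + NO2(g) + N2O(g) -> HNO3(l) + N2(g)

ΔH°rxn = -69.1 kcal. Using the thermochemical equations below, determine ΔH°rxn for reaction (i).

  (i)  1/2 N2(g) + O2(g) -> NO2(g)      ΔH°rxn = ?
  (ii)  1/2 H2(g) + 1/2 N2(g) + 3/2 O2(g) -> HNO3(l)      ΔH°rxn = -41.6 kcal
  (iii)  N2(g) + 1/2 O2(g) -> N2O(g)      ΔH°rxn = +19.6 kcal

(i) reversed (NO2(g) must end up as a reactant): contributes −x
(ii) as written (HNO3(l) already on the product side): -41.6 kcal
(iii) reversed (N2O(g) must end up as a reactant): -19.6 kcal
-69.1 = (-41.6) + (-19.6) − x
x = (-69.1 − (-61.2)) / (-1) = 7.9 kcal

ΔH°rxn = 7.9 kcal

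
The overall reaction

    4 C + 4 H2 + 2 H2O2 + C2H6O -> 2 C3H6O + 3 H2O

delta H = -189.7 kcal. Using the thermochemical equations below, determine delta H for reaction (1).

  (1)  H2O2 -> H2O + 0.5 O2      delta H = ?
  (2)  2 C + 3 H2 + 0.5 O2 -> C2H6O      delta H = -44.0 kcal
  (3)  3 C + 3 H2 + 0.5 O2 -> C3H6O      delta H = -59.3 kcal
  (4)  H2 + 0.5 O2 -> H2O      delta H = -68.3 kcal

delta H = -23.4 kcal

(1) × 2: contributes 2·x
(2) reversed: +44.0 kcal
(3) × 2: (2)·(-59.3) = -118.6 kcal
(4) as written: -68.3 kcal
-189.7 = (+44.0) + (-118.6) + (-68.3) + 2·x
x = (-189.7 − (-142.9)) / (2) = -23.4 kcal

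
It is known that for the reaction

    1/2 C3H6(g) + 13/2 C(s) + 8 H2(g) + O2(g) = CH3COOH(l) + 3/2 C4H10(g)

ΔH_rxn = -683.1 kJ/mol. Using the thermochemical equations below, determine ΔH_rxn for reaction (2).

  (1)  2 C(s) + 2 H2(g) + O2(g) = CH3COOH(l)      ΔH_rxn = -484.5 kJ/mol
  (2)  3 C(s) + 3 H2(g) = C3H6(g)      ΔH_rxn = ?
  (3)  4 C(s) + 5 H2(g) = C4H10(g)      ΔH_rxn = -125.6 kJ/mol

ΔH_rxn = 20.4 kJ/mol

(1) as written: -484.5 kJ/mol
(2) reversed and × 1/2: contributes −1/2·x
(3) × 3/2: (3/2)·(-125.6) = -188.4 kJ/mol
-683.1 = (-484.5) + (-188.4) − 1/2·x
x = (-683.1 − (-672.9)) / (-1/2) = 20.4 kJ/mol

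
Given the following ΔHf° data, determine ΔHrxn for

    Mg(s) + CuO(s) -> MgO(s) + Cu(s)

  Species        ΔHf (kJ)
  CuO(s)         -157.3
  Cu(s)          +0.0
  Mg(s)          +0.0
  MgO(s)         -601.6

ΔHrxn = -444.3 kJ

ΔH°rxn = Σ nΔHf°(products) − Σ nΔHf°(reactants).
Products: 1·(-601.6) + 1·(+0.0) = -601.6
Reactants: 1·(+0.0) + 1·(-157.3) = -157.3
ΔHrxn = (-601.6) − (-157.3) = -444.3 kJ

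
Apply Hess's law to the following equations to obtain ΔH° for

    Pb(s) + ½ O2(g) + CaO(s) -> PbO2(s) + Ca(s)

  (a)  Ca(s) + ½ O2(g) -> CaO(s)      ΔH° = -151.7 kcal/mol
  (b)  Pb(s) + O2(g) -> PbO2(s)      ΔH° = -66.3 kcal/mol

(a) reversed (reverse to put CaO(s) on the reactant side): +151.7 kcal/mol
(b) as written (PbO2(s) already on the product side): -66.3 kcal/mol
By Hess's law, ΔH° = (-1)·(-151.7) + (1)·(-66.3) = 85.4 kcal/mol

ΔH° = 85.4 kcal/mol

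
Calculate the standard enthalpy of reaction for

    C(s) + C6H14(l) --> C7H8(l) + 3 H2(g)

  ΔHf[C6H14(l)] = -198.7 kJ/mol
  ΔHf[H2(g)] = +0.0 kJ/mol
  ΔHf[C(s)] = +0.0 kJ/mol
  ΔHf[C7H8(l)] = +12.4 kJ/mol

ΔH° = 211.1 kJ/mol

Products: 1·(+12.4) + 3·(+0.0) = +12.4
Reactants: 1·(+0.0) + 1·(-198.7) = -198.7
ΔH° = (+12.4) − (-198.7) = 211.1 kJ/mol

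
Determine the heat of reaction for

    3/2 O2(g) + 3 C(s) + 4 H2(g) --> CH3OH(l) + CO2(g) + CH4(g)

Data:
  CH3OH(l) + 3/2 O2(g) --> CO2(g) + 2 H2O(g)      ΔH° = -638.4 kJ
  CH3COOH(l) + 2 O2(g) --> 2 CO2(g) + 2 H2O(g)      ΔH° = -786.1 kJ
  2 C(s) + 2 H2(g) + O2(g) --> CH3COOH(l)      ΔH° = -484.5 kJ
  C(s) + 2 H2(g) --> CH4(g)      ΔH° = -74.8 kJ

equation 1 reversed: +638.4 kJ
equation 2 as written: -786.1 kJ
equation 3 as written: -484.5 kJ
equation 4 as written: -74.8 kJ
ΔH° = (-1)·(-638.4) + (1)·(-786.1) + (1)·(-484.5) + (1)·(-74.8) = -707.0 kJ

ΔH° = -707.0 kJ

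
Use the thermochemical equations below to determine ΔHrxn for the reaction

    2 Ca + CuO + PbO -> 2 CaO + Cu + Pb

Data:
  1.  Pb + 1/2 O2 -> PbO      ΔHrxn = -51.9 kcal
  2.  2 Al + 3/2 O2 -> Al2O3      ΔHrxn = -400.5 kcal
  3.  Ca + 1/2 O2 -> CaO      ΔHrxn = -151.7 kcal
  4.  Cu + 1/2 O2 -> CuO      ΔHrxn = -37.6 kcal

eq. 1 reversed (reverse to put PbO on the reactant side): +51.9 kcal
eq. 2: not needed (Al appears nowhere else).
eq. 3 × 2 (scale by 2 for the 2 CaO): (2)·(-151.7) = -303.4 kcal
eq. 4 reversed (CuO must end up as a reactant): +37.6 kcal
Since enthalpy is a state function, ΔHrxn = (+51.9) + (-303.4) + (+37.6) = -213.9 kcal

ΔHrxn = -213.9 kcal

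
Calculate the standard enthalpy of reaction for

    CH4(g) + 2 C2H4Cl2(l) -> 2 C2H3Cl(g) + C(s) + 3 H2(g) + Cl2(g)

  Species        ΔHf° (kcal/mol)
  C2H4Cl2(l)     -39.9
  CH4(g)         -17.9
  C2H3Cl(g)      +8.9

ΔH_rxn = 115.5 kcal/mol

ΔH°rxn = Σ nΔHf°(products) − Σ nΔHf°(reactants).
Products: 2·(+8.9) + 1·(+0.0) + 3·(+0.0) + 1·(+0.0) = +17.8
Reactants: 1·(-17.9) + 2·(-39.9) = -97.7
ΔH_rxn = (+17.8) − (-97.7) = 115.5 kcal/mol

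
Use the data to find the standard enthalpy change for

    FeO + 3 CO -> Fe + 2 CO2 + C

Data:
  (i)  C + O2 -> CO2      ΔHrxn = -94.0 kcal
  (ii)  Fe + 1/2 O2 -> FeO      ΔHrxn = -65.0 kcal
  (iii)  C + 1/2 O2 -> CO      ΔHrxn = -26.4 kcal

ΔHrxn = -43.8 kcal

(i) × 2 (scale by 2 for the 2 CO2): (2)·(-94.0) = -188.0 kcal
(ii) reversed (FeO must end up as a reactant): +65.0 kcal
(iii) reversed and × 3 (CO must end up as a reactant; ×3 to match 3 CO in the target): (-3)·(-26.4) = +79.2 kcal
Since enthalpy is a state function, ΔHrxn = (2)·(-94.0) + (-1)·(-65.0) + (-3)·(-26.4) = -43.8 kcal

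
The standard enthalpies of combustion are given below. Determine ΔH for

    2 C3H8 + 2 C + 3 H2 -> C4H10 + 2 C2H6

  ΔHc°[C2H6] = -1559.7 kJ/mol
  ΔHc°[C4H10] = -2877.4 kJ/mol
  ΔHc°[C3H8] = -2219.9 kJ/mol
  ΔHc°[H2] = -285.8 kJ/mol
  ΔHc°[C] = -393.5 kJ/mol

ΔH = -87.4 kJ/mol

Using ΔH = Σ nΔHc°(reactants) − Σ nΔHc°(products):
= [2·(-2219.9) + 2·(-393.5) + 3·(-285.8)] − [1·(-2877.4) + 2·(-1559.7)]
= -87.4 kJ/mol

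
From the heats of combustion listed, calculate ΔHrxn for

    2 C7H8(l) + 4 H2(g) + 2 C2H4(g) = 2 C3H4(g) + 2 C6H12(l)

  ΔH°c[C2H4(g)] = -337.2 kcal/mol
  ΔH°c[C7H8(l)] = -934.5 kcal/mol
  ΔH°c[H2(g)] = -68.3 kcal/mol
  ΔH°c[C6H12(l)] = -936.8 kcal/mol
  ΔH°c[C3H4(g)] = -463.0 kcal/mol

With combustion enthalpies, reactants minus products:
= [2·(-934.5) + 4·(-68.3) + 2·(-337.2)] − [2·(-463.0) + 2·(-936.8)]
= -17.0 kcal/mol

ΔHrxn = -17.0 kcal/mol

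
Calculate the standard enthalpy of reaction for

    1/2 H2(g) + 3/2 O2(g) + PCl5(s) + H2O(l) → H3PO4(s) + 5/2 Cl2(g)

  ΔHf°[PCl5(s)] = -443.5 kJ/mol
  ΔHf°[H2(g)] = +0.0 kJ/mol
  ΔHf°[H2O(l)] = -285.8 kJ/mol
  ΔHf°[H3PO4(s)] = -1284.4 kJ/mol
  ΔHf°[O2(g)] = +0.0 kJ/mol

ΔH_rxn = -555.1 kJ/mol

Products: 1·(-1284.4) + 5/2·(+0.0) = -1284.4
Reactants: 1/2·(+0.0) + 3/2·(+0.0) + 1·(-443.5) + 1·(-285.8) = -729.3
ΔH_rxn = (-1284.4) − (-729.3) = -555.1 kJ/mol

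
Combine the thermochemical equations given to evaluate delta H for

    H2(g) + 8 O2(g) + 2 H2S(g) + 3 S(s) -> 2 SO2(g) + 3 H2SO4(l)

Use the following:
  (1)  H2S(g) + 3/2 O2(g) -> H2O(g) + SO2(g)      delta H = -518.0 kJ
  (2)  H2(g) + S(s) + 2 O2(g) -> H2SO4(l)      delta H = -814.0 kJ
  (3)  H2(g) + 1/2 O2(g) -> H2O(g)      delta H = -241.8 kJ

delta H = -2994.4 kJ

(1) × 2: (2)·(-518.0) = -1036.0 kJ
(2) × 3: (3)·(-814.0) = -2442.0 kJ
(3) reversed and × 2: (-2)·(-241.8) = +483.6 kJ
By Hess's law, delta H = (-1036.0) + (-2442.0) + (+483.6) = -2994.4 kJ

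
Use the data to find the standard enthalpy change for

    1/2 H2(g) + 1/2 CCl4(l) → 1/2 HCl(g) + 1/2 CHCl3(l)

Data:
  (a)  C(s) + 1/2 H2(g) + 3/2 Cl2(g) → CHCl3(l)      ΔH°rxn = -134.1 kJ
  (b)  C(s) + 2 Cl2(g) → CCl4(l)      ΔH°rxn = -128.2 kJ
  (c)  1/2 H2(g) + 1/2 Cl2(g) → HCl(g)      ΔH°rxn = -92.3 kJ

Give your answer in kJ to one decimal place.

(a) × 1/2 (×1/2 to match 1/2 CHCl3(l) in the target): (1/2)·(-134.1) = -67.05 kJ
(b) reversed and × 1/2 (CCl4(l) must end up as a reactant; ×1/2 to match 1/2 CCl4(l) in the target): (-1/2)·(-128.2) = +64.1 kJ
(c) × 1/2 (×1/2 to match 1/2 HCl(g) in the target): (1/2)·(-92.3) = -46.15 kJ
Combining the equations, ΔH°rxn = (-67.05) + (+64.1) + (-46.15) = -49.1 kJ

ΔH°rxn = -49.1 kJ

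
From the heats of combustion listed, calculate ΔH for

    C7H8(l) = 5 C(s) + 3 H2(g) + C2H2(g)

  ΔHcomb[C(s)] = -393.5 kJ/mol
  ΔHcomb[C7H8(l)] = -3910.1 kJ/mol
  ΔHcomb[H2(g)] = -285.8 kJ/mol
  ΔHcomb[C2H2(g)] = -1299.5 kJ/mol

Using ΔH = Σ nΔHc°(reactants) − Σ nΔHc°(products):
= [1·(-3910.1)] − [5·(-393.5) + 3·(-285.8) + 1·(-1299.5)]
= 214.3 kJ/mol

ΔH = 214.3 kJ/mol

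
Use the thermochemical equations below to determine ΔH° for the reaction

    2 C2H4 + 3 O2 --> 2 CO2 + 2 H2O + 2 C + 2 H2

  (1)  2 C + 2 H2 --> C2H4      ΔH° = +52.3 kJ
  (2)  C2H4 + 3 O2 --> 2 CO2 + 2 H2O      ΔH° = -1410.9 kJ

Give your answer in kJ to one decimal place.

ΔH° = -1463.2 kJ

(1) reversed: -52.3 kJ
(2) as written: -1410.9 kJ
ΔH° = (-1)·(+52.3) + (1)·(-1410.9) = -1463.2 kJ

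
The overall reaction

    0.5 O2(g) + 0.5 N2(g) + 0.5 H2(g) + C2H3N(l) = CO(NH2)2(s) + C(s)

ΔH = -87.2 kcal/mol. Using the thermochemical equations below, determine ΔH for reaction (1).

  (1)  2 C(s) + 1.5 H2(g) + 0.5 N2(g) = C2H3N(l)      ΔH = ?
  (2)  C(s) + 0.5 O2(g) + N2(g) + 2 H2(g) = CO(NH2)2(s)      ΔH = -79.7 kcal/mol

ΔH = 7.5 kcal/mol

(1) reversed (reverse to put C2H3N(l) on the reactant side): contributes −x
(2) as written (CO(NH2)2(s) already on the product side): -79.7 kcal/mol
-87.2 = (-79.7) − x
x = (-87.2 − (-79.7)) / (-1) = 7.5 kcal/mol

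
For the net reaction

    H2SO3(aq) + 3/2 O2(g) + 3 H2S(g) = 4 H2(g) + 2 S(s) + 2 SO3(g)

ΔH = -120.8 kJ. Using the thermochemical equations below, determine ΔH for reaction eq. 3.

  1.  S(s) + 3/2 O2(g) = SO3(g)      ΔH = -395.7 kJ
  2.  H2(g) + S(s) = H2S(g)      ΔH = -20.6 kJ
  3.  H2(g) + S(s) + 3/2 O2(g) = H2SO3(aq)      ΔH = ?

eq. 1 × 2 (×2 to match 2 SO3(g) in the target): (2)·(-395.7) = -791.4 kJ
eq. 2 reversed and × 3 (reverse to put H2S(g) on the reactant side; ×3 to match 3 H2S(g) in the target): (-3)·(-20.6) = +61.8 kJ
eq. 3 reversed (reverse to put H2SO3(aq) on the reactant side): contributes −x
-120.8 = (-791.4) + (+61.8) − x
x = (-120.8 − (-729.6)) / (-1) = -608.8 kJ

ΔH = -608.8 kJ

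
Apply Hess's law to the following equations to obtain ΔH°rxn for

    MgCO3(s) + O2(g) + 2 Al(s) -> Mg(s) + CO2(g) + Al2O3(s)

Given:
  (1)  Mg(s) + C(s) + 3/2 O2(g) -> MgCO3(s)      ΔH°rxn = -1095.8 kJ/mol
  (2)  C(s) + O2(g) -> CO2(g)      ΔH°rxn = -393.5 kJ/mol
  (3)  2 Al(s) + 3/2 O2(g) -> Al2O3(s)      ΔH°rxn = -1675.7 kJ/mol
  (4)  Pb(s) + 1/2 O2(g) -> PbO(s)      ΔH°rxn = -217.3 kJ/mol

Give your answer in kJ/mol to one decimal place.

ΔH°rxn = -973.4 kJ/mol

(1) reversed: +1095.8 kJ/mol
(2) as written: -393.5 kJ/mol
(3) as written: -1675.7 kJ/mol
(4): not needed.
Since enthalpy is a state function, ΔH°rxn = (+1095.8) + (-393.5) + (-1675.7) = -973.4 kJ/mol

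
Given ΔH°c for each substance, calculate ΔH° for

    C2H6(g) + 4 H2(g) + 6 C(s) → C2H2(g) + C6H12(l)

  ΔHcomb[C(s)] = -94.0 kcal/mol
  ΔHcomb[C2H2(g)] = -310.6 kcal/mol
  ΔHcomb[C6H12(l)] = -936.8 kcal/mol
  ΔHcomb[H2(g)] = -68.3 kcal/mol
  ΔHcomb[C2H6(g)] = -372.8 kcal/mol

With combustion enthalpies, reactants minus products:
= [1·(-372.8) + 4·(-68.3) + 6·(-94.0)] − [1·(-310.6) + 1·(-936.8)]
= 37.4 kcal/mol

ΔH° = 37.4 kcal/mol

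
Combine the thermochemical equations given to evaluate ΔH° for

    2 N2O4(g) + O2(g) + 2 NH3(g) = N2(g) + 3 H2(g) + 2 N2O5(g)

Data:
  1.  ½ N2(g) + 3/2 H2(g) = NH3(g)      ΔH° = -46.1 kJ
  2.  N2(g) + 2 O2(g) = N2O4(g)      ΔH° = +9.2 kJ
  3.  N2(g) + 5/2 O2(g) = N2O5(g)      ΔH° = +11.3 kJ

eq. 1 reversed and × 2 (reverse to put NH3(g) on the reactant side; ×2 to match 2 NH3(g) in the target): (-2)·(-46.1) = +92.2 kJ
eq. 2 reversed and × 2 (reverse to put N2O4(g) on the reactant side; scale by 2 for the 2 N2O4(g)): (-2)·(+9.2) = -18.4 kJ
eq. 3 × 2 (×2 to match 2 N2O5(g) in the target): (2)·(+11.3) = +22.6 kJ
ΔH° = (+92.2) + (-18.4) + (+22.6) = 96.4 kJ

ΔH° = 96.4 kJ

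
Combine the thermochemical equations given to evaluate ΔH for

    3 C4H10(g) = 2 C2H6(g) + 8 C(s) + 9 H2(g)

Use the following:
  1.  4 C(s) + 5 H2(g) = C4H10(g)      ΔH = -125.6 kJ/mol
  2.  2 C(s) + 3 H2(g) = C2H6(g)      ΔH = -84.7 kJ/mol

ΔH = 207.4 kJ/mol

eq. 1 reversed and × 3 (C4H10(g) must end up as a reactant; scale by 3 for the 3 C4H10(g)): (-3)·(-125.6) = +376.8 kJ/mol
eq. 2 × 2 (×2 to match 2 C2H6(g) in the target): (2)·(-84.7) = -169.4 kJ/mol
Since enthalpy is a state function, ΔH = (-3)·(-125.6) + (2)·(-84.7) = 207.4 kJ/mol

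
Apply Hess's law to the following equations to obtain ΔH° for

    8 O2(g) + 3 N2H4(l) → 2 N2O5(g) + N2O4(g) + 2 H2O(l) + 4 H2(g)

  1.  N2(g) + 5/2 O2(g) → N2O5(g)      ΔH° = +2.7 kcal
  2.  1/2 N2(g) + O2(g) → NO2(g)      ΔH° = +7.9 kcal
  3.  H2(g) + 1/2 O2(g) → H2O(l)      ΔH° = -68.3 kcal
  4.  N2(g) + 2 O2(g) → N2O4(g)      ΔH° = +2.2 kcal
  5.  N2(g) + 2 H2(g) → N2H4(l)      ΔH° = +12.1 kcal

eq. 1 × 2: (2)·(+2.7) = +5.4 kcal
eq. 2: not needed.
eq. 3 × 2: (2)·(-68.3) = -136.6 kcal
eq. 4 as written: +2.2 kcal
eq. 5 reversed and × 3: (-3)·(+12.1) = -36.3 kcal
Summing the manipulated equations, ΔH° = (+5.4) + (-136.6) + (+2.2) + (-36.3) = -165.3 kcal

ΔH° = -165.3 kcal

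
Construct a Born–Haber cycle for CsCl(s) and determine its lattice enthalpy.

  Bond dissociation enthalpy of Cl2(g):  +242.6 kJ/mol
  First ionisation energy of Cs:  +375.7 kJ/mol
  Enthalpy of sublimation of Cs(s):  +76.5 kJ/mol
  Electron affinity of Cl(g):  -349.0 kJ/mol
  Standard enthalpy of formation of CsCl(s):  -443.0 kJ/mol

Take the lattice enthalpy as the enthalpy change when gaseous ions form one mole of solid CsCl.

ΔHf° = 1·ΔHsub + 1·(ΣIE) + 1/2·D(Cl2) + 1·EA + U
-443.0 = 1·(+76.5) + 1·(+375.7) + 1/2·(+242.6) + 1·(-349.0) + U
U = -443.0 − (+224.5) = -667.5 kJ/mol

U = -667.5 kJ/mol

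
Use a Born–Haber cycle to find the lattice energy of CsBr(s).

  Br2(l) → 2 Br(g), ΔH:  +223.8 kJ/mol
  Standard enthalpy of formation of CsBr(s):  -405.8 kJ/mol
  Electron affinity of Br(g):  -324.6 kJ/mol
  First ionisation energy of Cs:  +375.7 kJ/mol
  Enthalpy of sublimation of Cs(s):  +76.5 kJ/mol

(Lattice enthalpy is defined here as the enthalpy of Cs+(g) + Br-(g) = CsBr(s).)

ΔHf° = 1·ΔHsub + 1·(ΣIE) + 1/2·D(Br2) + 1·EA + U
-405.8 = 1·(+76.5) + 1·(+375.7) + 1/2·(+223.8) + 1·(-324.6) + U
U = -405.8 − (+239.5) = -645.3 kJ/mol

U = -645.3 kJ/mol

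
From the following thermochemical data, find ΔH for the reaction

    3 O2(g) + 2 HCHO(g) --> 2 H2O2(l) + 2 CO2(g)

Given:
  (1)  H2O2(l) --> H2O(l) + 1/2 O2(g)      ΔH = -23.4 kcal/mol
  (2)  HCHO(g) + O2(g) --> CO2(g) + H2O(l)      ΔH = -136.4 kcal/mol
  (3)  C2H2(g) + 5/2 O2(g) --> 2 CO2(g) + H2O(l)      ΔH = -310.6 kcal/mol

ΔH = -226.0 kcal/mol

(1) reversed and × 2 (reverse to put H2O2(l) on the product side; scale by 2 for the 2 H2O2(l)): (-2)·(-23.4) = +46.8 kcal/mol
(2) × 2 (×2 to match 2 HCHO(g) in the target): (2)·(-136.4) = -272.8 kcal/mol
(3): not needed (C2H2(g) appears nowhere else).
Summing the manipulated equations, ΔH = (+46.8) + (-272.8) = -226.0 kcal/mol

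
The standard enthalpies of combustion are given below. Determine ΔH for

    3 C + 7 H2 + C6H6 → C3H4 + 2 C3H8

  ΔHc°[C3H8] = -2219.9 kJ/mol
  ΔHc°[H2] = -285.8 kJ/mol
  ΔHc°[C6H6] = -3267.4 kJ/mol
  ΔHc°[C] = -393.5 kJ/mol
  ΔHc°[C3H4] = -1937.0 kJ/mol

ΔH = -71.7 kJ/mol

With combustion enthalpies, reactants minus products:
= [3·(-393.5) + 7·(-285.8) + 1·(-3267.4)] − [1·(-1937.0) + 2·(-2219.9)]
= -71.7 kJ/mol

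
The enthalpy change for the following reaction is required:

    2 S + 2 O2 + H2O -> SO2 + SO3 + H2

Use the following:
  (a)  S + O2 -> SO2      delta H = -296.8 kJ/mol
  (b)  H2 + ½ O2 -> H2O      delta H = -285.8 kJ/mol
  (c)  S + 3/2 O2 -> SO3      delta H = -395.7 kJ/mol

delta H = -406.7 kJ/mol

(a) as written (SO2 already on the product side): -296.8 kJ/mol
(b) reversed (H2O must end up as a reactant): +285.8 kJ/mol
(c) as written (SO3 already on the product side): -395.7 kJ/mol
Combining the equations, delta H = (-296.8) + (+285.8) + (-395.7) = -406.7 kJ/mol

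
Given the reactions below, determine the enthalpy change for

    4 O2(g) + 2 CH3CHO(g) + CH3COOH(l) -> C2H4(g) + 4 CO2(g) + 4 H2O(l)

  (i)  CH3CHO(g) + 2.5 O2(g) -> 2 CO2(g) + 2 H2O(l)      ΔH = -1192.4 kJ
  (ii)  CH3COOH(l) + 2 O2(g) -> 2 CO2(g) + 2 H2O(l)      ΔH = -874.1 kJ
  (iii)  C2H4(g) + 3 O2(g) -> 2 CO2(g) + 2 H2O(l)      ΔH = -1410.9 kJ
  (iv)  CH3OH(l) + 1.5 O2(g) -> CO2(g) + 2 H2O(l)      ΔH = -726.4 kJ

ΔH = -1848.0 kJ

(i) × 2: (2)·(-1192.4) = -2384.8 kJ
(ii) as written: -874.1 kJ
(iii) reversed: +1410.9 kJ
(iv): not needed.
Since enthalpy is a state function, ΔH = (2)·(-1192.4) + (1)·(-874.1) + (-1)·(-1410.9) = -1848.0 kJ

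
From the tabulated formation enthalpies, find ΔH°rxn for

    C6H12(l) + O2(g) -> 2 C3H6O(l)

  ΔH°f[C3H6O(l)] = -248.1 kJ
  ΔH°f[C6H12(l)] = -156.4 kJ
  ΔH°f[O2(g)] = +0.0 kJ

ΔH°rxn = -339.8 kJ

Products: 2·(-248.1) = -496.2
Reactants: 1·(-156.4) + 1·(+0.0) = -156.4
ΔH°rxn = (-496.2) − (-156.4) = -339.8 kJ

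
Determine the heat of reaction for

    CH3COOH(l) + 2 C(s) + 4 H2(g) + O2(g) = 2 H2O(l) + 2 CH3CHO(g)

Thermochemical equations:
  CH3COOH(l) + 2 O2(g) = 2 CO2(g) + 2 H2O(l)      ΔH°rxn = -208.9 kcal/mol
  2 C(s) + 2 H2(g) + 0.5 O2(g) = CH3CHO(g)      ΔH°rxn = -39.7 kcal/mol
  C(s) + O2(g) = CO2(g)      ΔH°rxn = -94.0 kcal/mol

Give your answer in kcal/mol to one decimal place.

equation 1 as written: -208.9 kcal/mol
equation 2 × 2: (2)·(-39.7) = -79.4 kcal/mol
equation 3 reversed and × 2: (-2)·(-94.0) = +188.0 kcal/mol
ΔH°rxn = (-208.9) + (-79.4) + (+188.0) = -100.3 kcal/mol

ΔH°rxn = -100.3 kcal/mol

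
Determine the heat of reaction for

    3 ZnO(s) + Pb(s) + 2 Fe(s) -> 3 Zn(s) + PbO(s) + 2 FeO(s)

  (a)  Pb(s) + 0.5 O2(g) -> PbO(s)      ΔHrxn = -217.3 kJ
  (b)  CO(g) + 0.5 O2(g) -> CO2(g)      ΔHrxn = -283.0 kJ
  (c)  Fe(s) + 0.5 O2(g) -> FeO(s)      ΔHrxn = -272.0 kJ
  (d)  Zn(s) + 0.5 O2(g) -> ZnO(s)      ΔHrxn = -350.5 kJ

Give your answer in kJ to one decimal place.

(a) as written (PbO(s) already on the product side): -217.3 kJ
(b): not needed (CO2(g) appears nowhere else).
(c) × 2 (×2 to match 2 FeO(s) in the target): (2)·(-272.0) = -544.0 kJ
(d) reversed and × 3 (reverse to put ZnO(s) on the reactant side; scale by 3 for the 3 ZnO(s)): (-3)·(-350.5) = +1051.5 kJ
ΔHrxn = (-217.3) + (-544.0) + (+1051.5) = 290.2 kJ

ΔHrxn = 290.2 kJ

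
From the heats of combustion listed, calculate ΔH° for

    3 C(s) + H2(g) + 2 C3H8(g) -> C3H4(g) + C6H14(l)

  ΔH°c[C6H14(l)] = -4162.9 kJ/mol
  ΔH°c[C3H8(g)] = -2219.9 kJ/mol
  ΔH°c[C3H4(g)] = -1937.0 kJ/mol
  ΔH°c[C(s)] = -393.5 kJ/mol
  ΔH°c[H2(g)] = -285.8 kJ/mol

ΔH° = 193.8 kJ/mol

Using ΔH = Σ nΔHc°(reactants) − Σ nΔHc°(products):
= [3·(-393.5) + 1·(-285.8) + 2·(-2219.9)] − [1·(-1937.0) + 1·(-4162.9)]
= 193.8 kJ/mol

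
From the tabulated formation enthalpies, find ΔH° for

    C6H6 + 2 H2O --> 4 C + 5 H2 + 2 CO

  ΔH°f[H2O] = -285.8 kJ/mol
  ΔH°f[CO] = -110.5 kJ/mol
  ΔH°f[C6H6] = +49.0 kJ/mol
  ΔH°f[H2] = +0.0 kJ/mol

ΔH° = 301.6 kJ/mol

Products: 4·(+0.0) + 5·(+0.0) + 2·(-110.5) = -221.0
Reactants: 1·(+49.0) + 2·(-285.8) = -522.6
ΔH° = (-221.0) − (-522.6) = 301.6 kJ/mol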